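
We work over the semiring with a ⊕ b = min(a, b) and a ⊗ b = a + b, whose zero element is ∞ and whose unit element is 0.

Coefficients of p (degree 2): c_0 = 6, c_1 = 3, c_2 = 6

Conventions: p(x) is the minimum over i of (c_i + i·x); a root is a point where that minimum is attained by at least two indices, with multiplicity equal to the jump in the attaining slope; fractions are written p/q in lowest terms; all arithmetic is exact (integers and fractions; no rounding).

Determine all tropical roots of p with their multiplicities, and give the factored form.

hull edge (i=0, c=6) to (i=1, c=3): slope -3, span 1
hull edge (i=1, c=3) to (i=2, c=6): slope 3, span 1
Factored form: p(x) = 6 ⊗ (x ⊕ (-3)) ⊗ (x ⊕ 3)
Answer: roots = -3 (mult 1), 3 (mult 1)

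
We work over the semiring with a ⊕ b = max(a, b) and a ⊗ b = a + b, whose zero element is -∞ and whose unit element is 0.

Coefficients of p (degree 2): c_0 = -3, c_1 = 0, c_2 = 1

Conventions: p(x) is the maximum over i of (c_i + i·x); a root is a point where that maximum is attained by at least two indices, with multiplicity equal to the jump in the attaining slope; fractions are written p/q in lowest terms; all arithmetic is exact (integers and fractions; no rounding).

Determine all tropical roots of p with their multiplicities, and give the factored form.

hull edge (i=0, c=-3) to (i=1, c=0): slope 3, span 1
hull edge (i=1, c=0) to (i=2, c=1): slope 1, span 1
Factored form: p(x) = 1 ⊗ (x ⊕ (-3)) ⊗ (x ⊕ (-1))
Answer: roots = -3 (mult 1), -1 (mult 1)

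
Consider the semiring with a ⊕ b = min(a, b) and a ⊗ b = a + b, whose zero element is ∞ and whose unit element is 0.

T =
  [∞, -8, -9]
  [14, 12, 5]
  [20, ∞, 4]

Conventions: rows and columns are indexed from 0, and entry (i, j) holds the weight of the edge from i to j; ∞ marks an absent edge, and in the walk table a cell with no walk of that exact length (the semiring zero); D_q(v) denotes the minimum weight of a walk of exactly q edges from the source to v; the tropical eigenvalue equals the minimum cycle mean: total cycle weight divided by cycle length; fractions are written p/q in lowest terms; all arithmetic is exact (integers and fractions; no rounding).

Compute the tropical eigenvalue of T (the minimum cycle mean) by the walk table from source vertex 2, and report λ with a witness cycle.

q=0: [∞, ∞, 0]
q=1: [20, ∞, 4]
q=2: [24, 12, 8]
q=3: [26, 16, 12]
Optimal cycle mean attained by: cycle 0->1->0, total (-8) + 14, length 2.
Answer: λ = 3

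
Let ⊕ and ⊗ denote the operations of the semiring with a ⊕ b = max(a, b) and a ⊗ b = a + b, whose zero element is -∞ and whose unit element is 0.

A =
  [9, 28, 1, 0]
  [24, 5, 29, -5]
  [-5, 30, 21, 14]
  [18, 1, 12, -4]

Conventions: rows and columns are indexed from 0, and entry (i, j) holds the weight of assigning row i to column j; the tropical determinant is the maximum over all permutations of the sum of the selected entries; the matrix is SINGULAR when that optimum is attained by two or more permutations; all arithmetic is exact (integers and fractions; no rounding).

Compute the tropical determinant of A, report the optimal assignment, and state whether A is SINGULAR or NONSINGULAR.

σ = (0, 1, 2, 3): 9 + 5 + 21 + (-4) = 31
σ = (0, 1, 3, 2): 9 + 5 + 14 + 12 = 40
σ = (0, 2, 1, 3): 9 + 29 + 30 + (-4) = 64
σ = (0, 2, 3, 1): 9 + 29 + 14 + 1 = 53
σ = (0, 3, 1, 2): 9 + (-5) + 30 + 12 = 46
σ = (0, 3, 2, 1): 9 + (-5) + 21 + 1 = 26
σ = (1, 0, 2, 3): 28 + 24 + 21 + (-4) = 69
σ = (1, 0, 3, 2): 28 + 24 + 14 + 12 = 78
σ = (1, 2, 0, 3): 28 + 29 + (-5) + (-4) = 48
σ = (1, 2, 3, 0): 28 + 29 + 14 + 18 = 89
σ = (1, 3, 0, 2): 28 + (-5) + (-5) + 12 = 30
σ = (1, 3, 2, 0): 28 + (-5) + 21 + 18 = 62
σ = (2, 0, 1, 3): 1 + 24 + 30 + (-4) = 51
σ = (2, 0, 3, 1): 1 + 24 + 14 + 1 = 40
σ = (2, 1, 0, 3): 1 + 5 + (-5) + (-4) = -3
σ = (2, 1, 3, 0): 1 + 5 + 14 + 18 = 38
σ = (2, 3, 0, 1): 1 + (-5) + (-5) + 1 = -8
σ = (2, 3, 1, 0): 1 + (-5) + 30 + 18 = 44
σ = (3, 0, 1, 2): 0 + 24 + 30 + 12 = 66
σ = (3, 0, 2, 1): 0 + 24 + 21 + 1 = 46
σ = (3, 1, 0, 2): 0 + 5 + (-5) + 12 = 12
σ = (3, 1, 2, 0): 0 + 5 + 21 + 18 = 44
σ = (3, 2, 0, 1): 0 + 29 + (-5) + 1 = 25
σ = (3, 2, 1, 0): 0 + 29 + 30 + 18 = 77
Optimal value attained by: σ = (1, 2, 3, 0).
Answer: det⊕(A) = 89; verdict: NONSINGULAR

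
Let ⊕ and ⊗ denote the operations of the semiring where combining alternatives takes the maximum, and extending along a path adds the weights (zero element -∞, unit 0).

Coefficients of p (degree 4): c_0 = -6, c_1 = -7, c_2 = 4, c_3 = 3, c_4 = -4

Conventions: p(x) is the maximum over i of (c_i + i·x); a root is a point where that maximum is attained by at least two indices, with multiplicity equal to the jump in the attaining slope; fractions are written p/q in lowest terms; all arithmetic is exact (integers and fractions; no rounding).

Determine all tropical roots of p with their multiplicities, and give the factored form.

hull edge (i=0, c=-6) to (i=2, c=4): slope 5, span 2
hull edge (i=2, c=4) to (i=3, c=3): slope -1, span 1
hull edge (i=3, c=3) to (i=4, c=-4): slope -7, span 1
Factored form: p(x) = -4 ⊗ (x ⊕ (-5)) ⊗ (x ⊕ (-5)) ⊗ (x ⊕ 1) ⊗ (x ⊕ 7)
Answer: roots = -5 (mult 2), 1 (mult 1), 7 (mult 1)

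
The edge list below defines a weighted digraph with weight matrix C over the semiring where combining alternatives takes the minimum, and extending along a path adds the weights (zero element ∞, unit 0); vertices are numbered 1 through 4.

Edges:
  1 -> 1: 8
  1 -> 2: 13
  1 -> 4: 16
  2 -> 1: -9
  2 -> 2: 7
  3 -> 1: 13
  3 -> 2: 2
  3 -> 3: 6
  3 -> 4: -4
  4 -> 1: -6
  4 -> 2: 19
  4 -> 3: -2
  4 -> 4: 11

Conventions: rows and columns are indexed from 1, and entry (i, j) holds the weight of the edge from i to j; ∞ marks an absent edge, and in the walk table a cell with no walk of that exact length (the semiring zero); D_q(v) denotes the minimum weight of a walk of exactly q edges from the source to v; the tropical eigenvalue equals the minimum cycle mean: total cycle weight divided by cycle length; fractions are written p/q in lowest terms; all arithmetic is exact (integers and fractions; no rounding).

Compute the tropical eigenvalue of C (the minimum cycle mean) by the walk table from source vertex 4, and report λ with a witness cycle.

q=0: [∞, ∞, ∞, 0]
q=1: [-6, 19, -2, 11]
q=2: [2, 0, 4, -6]
q=3: [-12, 6, -8, 0]
q=4: [-6, -6, -2, -12]
Optimal cycle mean attained by: cycle 3->4->3, total (-4) + (-2), length 2.
Answer: λ = -3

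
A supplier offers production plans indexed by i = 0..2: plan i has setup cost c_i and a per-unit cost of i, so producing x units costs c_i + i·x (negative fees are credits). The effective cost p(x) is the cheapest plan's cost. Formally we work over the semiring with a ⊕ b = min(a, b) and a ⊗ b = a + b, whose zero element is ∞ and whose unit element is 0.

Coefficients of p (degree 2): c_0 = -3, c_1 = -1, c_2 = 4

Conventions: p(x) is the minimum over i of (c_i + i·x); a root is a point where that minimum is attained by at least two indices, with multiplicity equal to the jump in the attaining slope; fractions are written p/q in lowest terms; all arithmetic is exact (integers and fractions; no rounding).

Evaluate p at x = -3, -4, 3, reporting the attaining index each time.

p(-3) = min(-3+0·(-3)=-3, -1+1·(-3)=-4, 4+2·(-3)=-2) = -4 (attained by i=1)
p(-4) = min(-3+0·(-4)=-3, -1+1·(-4)=-5, 4+2·(-4)=-4) = -5 (attained by i=1)
p(3) = min(-3+0·3=-3, -1+1·3=2, 4+2·3=10) = -3 (attained by i=0)
Answer: p(-3) = -4; p(-4) = -5; p(3) = -3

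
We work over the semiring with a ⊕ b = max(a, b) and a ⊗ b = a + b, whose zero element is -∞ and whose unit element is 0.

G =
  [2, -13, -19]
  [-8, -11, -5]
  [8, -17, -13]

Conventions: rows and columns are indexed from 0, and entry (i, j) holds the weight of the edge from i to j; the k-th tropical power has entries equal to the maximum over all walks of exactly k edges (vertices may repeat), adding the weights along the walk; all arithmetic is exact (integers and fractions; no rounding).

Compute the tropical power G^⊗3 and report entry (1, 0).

G^⊗2:
  [4, -11, -17]
  [3, -21, -16]
  [10, -5, -11]
G^⊗3:
  [6, -9, -15]
  [5, -10, -16]
  [12, -3, -9]
Key observation: the optimum is the walk 1->2->0->0, with weight (-5) + 8 + 2 = 5.
Optimal value attained by: walk 1->2->0->0.
Answer: (G^⊗3)[1][0] = 5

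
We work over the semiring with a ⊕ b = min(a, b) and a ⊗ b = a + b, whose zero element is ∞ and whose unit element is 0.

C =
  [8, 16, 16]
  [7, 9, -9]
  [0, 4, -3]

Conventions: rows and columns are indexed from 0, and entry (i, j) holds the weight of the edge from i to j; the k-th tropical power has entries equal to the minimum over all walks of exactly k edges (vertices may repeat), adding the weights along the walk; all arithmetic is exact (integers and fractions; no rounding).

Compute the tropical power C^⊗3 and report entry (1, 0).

C^⊗2:
  [16, 20, 7]
  [-9, -5, -12]
  [-3, 1, -6]
C^⊗3:
  [7, 11, 4]
  [-12, -8, -15]
  [-6, -2, -9]
Key observation: the optimum is the walk 1->2->2->0, with weight (-9) + (-3) + 0 = -12.
Optimal value attained by: walk 1->2->2->0.
Answer: (C^⊗3)[1][0] = -12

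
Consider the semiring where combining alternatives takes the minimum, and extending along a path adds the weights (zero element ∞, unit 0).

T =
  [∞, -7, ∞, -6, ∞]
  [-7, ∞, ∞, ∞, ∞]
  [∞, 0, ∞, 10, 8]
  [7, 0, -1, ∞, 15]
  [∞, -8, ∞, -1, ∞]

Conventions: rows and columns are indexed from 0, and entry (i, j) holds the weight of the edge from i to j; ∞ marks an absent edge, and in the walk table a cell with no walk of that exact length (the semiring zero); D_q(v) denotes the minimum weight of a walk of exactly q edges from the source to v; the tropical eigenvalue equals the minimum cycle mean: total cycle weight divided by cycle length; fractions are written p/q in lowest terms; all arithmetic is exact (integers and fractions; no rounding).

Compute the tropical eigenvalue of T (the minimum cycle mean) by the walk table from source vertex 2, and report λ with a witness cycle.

q=0: [∞, ∞, 0, ∞, ∞]
q=1: [∞, 0, ∞, 10, 8]
q=2: [-7, 0, 9, 7, 25]
q=3: [-7, -14, 6, -13, 17]
q=4: [-21, -14, -14, -13, 2]
q=5: [-21, -28, -14, -27, -6]
Optimal cycle mean attained by: cycle 0->1->0, total (-7) + (-7), length 2.
Answer: λ = -7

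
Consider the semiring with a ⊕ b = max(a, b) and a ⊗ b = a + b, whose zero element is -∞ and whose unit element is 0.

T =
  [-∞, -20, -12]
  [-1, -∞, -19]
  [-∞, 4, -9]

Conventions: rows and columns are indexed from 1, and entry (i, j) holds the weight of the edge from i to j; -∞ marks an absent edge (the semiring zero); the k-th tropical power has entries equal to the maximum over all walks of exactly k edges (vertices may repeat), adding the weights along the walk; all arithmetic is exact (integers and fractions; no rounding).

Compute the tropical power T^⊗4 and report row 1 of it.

T^⊗2:
  [-21, -8, -21]
  [-∞, -15, -13]
  [3, -5, -15]
T^⊗3:
  [-9, -17, -27]
  [-16, -9, -22]
  [-6, -11, -9]
T^⊗4:
  [-18, -23, -21]
  [-10, -18, -28]
  [-12, -5, -18]
Answer: row 1 of T^⊗4 = [-18, -23, -21]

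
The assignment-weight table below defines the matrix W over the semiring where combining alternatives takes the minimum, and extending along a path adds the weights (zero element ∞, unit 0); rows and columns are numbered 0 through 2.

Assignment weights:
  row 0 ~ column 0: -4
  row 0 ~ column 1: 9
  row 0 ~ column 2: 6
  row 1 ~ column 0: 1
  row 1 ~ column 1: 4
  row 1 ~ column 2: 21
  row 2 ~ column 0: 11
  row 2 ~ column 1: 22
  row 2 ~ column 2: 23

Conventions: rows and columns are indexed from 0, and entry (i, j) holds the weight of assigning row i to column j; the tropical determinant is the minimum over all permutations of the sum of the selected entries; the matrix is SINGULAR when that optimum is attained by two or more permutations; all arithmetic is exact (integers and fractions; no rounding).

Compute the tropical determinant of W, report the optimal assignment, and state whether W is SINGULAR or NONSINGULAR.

σ = (0, 1, 2): (-4) + 4 + 23 = 23
σ = (0, 2, 1): (-4) + 21 + 22 = 39
σ = (1, 0, 2): 9 + 1 + 23 = 33
σ = (1, 2, 0): 9 + 21 + 11 = 41
σ = (2, 0, 1): 6 + 1 + 22 = 29
σ = (2, 1, 0): 6 + 4 + 11 = 21
Optimal value attained by: σ = (2, 1, 0).
Answer: det⊕(W) = 21; verdict: NONSINGULAR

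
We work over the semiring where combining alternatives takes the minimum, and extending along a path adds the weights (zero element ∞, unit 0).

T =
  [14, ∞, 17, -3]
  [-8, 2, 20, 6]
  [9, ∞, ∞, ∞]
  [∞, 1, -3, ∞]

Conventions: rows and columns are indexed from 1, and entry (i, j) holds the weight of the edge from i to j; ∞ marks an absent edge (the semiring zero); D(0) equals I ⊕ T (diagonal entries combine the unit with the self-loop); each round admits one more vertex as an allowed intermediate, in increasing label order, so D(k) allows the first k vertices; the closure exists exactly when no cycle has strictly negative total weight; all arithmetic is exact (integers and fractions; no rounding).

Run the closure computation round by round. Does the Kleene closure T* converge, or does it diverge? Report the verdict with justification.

D(0):
  [0, ∞, 17, -3]
  [-8, 0, 20, 6]
  [9, ∞, 0, ∞]
  [∞, 1, -3, 0]
D(1):
  [0, ∞, 17, -3]
  [-8, 0, 9, -11]
  [9, ∞, 0, 6]
  [∞, 1, -3, 0]
Detection: at round 2, diagonal entry (4, 4) turns strictly negative.
Key observation: the cycle 4->2->1->4 has total weight 1 + (-8) + (-3), which is strictly negative.
Answer: DIVERGES — negative cycle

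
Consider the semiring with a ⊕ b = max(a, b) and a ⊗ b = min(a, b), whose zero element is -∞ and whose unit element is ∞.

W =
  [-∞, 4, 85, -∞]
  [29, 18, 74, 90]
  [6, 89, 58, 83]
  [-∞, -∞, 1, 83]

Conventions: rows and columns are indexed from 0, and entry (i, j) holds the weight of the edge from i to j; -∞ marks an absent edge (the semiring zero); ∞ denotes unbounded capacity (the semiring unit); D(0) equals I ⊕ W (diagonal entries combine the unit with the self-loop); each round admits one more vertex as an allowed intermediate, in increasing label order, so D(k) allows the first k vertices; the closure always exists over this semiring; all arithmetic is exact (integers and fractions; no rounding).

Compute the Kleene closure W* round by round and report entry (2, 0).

D(0):
  [∞, 4, 85, -∞]
  [29, ∞, 74, 90]
  [6, 89, ∞, 83]
  [-∞, -∞, 1, ∞]
D(1):
  [∞, 4, 85, -∞]
  [29, ∞, 74, 90]
  [6, 89, ∞, 83]
  [-∞, -∞, 1, ∞]
D(2):
  [∞, 4, 85, 4]
  [29, ∞, 74, 90]
  [29, 89, ∞, 89]
  [-∞, -∞, 1, ∞]
D(3):
  [∞, 85, 85, 85]
  [29, ∞, 74, 90]
  [29, 89, ∞, 89]
  [1, 1, 1, ∞]
D(4):
  [∞, 85, 85, 85]
  [29, ∞, 74, 90]
  [29, 89, ∞, 89]
  [1, 1, 1, ∞]
Answer: W*[2][0] = 29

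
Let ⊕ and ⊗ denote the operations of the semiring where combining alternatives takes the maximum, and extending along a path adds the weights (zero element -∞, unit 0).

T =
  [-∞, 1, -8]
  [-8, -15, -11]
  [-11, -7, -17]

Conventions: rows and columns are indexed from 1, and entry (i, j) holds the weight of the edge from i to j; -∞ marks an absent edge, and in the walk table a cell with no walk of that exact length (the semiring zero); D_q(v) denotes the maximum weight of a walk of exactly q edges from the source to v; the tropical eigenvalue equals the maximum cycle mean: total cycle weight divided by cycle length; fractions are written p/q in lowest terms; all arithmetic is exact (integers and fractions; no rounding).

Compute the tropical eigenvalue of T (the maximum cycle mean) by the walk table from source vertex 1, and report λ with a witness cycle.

q=0: [0, -∞, -∞]
q=1: [-∞, 1, -8]
q=2: [-7, -14, -10]
q=3: [-21, -6, -15]
Optimal cycle mean attained by: cycle 1->2->1, total 1 + (-8), length 2.
Answer: λ = -7/2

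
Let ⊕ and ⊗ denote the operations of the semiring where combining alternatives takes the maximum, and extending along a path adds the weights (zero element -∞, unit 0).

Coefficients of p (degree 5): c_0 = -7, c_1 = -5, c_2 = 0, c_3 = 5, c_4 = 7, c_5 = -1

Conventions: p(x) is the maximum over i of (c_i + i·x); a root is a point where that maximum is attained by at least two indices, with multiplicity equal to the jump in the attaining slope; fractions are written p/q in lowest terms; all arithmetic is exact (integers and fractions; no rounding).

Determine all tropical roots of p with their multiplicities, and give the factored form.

hull edge (i=0, c=-7) to (i=3, c=5): slope 4, span 3
hull edge (i=3, c=5) to (i=4, c=7): slope 2, span 1
hull edge (i=4, c=7) to (i=5, c=-1): slope -8, span 1
Factored form: p(x) = -1 ⊗ (x ⊕ (-4)) ⊗ (x ⊕ (-4)) ⊗ (x ⊕ (-4)) ⊗ (x ⊕ (-2)) ⊗ (x ⊕ 8)
Answer: roots = -4 (mult 3), -2 (mult 1), 8 (mult 1)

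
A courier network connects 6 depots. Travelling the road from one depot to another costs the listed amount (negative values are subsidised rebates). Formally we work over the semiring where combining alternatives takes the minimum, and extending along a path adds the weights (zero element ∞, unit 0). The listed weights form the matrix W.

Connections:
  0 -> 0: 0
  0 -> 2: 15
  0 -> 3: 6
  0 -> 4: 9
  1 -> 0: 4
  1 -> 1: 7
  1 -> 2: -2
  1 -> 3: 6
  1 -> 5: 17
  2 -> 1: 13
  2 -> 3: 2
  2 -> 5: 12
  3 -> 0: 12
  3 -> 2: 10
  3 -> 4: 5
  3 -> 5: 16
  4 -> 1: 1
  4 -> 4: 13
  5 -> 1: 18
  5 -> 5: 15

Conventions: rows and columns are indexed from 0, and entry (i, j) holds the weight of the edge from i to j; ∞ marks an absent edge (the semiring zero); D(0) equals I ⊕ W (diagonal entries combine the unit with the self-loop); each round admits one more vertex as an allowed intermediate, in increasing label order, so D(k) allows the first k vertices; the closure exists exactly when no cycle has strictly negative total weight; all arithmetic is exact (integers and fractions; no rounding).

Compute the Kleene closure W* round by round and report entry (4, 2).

D(0):
  [0, ∞, 15, 6, 9, ∞]
  [4, 0, -2, 6, ∞, 17]
  [∞, 13, 0, 2, ∞, 12]
  [12, ∞, 10, 0, 5, 16]
  [∞, 1, ∞, ∞, 0, ∞]
  [∞, 18, ∞, ∞, ∞, 0]
D(1):
  [0, ∞, 15, 6, 9, ∞]
  [4, 0, -2, 6, 13, 17]
  [∞, 13, 0, 2, ∞, 12]
  [12, ∞, 10, 0, 5, 16]
  [∞, 1, ∞, ∞, 0, ∞]
  [∞, 18, ∞, ∞, ∞, 0]
D(2):
  [0, ∞, 15, 6, 9, ∞]
  [4, 0, -2, 6, 13, 17]
  [17, 13, 0, 2, 26, 12]
  [12, ∞, 10, 0, 5, 16]
  [5, 1, -1, 7, 0, 18]
  [22, 18, 16, 24, 31, 0]
D(3):
  [0, 28, 15, 6, 9, 27]
  [4, 0, -2, 0, 13, 10]
  [17, 13, 0, 2, 26, 12]
  [12, 23, 10, 0, 5, 16]
  [5, 1, -1, 1, 0, 11]
  [22, 18, 16, 18, 31, 0]
D(4):
  [0, 28, 15, 6, 9, 22]
  [4, 0, -2, 0, 5, 10]
  [14, 13, 0, 2, 7, 12]
  [12, 23, 10, 0, 5, 16]
  [5, 1, -1, 1, 0, 11]
  [22, 18, 16, 18, 23, 0]
D(5):
  [0, 10, 8, 6, 9, 20]
  [4, 0, -2, 0, 5, 10]
  [12, 8, 0, 2, 7, 12]
  [10, 6, 4, 0, 5, 16]
  [5, 1, -1, 1, 0, 11]
  [22, 18, 16, 18, 23, 0]
D(6):
  [0, 10, 8, 6, 9, 20]
  [4, 0, -2, 0, 5, 10]
  [12, 8, 0, 2, 7, 12]
  [10, 6, 4, 0, 5, 16]
  [5, 1, -1, 1, 0, 11]
  [22, 18, 16, 18, 23, 0]
Answer: W*[4][2] = -1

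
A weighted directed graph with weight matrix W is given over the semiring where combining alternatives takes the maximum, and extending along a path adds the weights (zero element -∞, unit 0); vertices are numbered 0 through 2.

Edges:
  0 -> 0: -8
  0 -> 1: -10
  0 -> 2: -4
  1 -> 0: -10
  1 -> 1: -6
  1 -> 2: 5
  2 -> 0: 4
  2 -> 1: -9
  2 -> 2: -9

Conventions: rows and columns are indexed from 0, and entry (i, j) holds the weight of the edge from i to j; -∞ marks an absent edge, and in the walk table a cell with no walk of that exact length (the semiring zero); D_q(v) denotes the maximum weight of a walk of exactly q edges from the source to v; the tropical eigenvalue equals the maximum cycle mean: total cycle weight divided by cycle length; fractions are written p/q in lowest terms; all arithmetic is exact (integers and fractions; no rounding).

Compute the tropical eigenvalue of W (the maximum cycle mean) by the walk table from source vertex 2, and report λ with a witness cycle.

q=0: [-∞, -∞, 0]
q=1: [4, -9, -9]
q=2: [-4, -6, 0]
q=3: [4, -9, -1]
Optimal cycle mean attained by: cycle 0->2->0, total (-4) + 4, length 2.
Answer: λ = 0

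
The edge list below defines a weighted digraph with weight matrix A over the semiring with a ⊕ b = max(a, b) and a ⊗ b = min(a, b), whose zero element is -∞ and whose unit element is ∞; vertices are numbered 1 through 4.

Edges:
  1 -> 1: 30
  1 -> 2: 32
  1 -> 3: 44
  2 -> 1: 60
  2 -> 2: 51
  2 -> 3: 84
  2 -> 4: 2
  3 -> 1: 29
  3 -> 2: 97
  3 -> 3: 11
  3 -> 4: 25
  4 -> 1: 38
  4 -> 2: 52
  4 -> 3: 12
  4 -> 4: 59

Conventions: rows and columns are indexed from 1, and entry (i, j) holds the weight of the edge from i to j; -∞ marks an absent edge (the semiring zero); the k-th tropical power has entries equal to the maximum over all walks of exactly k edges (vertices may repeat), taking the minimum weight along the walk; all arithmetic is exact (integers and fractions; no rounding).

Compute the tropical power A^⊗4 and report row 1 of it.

A^⊗2:
  [32, 44, 32, 25]
  [51, 84, 51, 25]
  [60, 51, 84, 25]
  [52, 52, 52, 59]
A^⊗3:
  [44, 44, 44, 25]
  [60, 51, 84, 25]
  [51, 84, 51, 25]
  [52, 52, 52, 59]
A^⊗4:
  [44, 44, 44, 25]
  [51, 84, 51, 25]
  [60, 51, 84, 25]
  [52, 52, 52, 59]
Answer: row 1 of A^⊗4 = [44, 44, 44, 25]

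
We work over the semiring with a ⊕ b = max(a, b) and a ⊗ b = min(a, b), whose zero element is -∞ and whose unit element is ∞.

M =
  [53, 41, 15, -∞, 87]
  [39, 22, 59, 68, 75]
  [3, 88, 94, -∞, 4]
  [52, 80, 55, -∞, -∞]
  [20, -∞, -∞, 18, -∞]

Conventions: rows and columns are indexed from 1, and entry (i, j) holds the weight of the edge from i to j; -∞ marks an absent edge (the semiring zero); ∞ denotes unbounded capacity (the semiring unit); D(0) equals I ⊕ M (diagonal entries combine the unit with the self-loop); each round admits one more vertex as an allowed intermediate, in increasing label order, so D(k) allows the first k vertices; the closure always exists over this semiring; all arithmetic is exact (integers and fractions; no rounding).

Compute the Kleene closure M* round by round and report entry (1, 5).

D(0):
  [∞, 41, 15, -∞, 87]
  [39, ∞, 59, 68, 75]
  [3, 88, ∞, -∞, 4]
  [52, 80, 55, ∞, -∞]
  [20, -∞, -∞, 18, ∞]
D(1):
  [∞, 41, 15, -∞, 87]
  [39, ∞, 59, 68, 75]
  [3, 88, ∞, -∞, 4]
  [52, 80, 55, ∞, 52]
  [20, 20, 15, 18, ∞]
D(2):
  [∞, 41, 41, 41, 87]
  [39, ∞, 59, 68, 75]
  [39, 88, ∞, 68, 75]
  [52, 80, 59, ∞, 75]
  [20, 20, 20, 20, ∞]
D(3):
  [∞, 41, 41, 41, 87]
  [39, ∞, 59, 68, 75]
  [39, 88, ∞, 68, 75]
  [52, 80, 59, ∞, 75]
  [20, 20, 20, 20, ∞]
D(4):
  [∞, 41, 41, 41, 87]
  [52, ∞, 59, 68, 75]
  [52, 88, ∞, 68, 75]
  [52, 80, 59, ∞, 75]
  [20, 20, 20, 20, ∞]
D(5):
  [∞, 41, 41, 41, 87]
  [52, ∞, 59, 68, 75]
  [52, 88, ∞, 68, 75]
  [52, 80, 59, ∞, 75]
  [20, 20, 20, 20, ∞]
Answer: M*[1][5] = 87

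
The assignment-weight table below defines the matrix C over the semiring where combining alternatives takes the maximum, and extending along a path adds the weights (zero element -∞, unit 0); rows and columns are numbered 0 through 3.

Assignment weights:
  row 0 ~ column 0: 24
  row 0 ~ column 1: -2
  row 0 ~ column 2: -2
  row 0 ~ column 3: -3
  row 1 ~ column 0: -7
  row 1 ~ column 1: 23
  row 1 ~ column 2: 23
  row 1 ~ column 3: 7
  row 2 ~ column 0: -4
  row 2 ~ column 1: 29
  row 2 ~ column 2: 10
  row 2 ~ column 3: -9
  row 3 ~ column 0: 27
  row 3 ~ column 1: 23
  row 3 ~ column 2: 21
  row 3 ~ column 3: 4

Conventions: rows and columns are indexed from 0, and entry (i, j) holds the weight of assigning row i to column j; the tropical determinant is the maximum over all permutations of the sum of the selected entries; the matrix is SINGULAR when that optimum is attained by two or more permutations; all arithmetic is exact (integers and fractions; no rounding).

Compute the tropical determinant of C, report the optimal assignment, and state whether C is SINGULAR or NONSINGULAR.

σ = (0, 1, 2, 3): 24 + 23 + 10 + 4 = 61
σ = (0, 1, 3, 2): 24 + 23 + (-9) + 21 = 59
σ = (0, 2, 1, 3): 24 + 23 + 29 + 4 = 80
σ = (0, 2, 3, 1): 24 + 23 + (-9) + 23 = 61
σ = (0, 3, 1, 2): 24 + 7 + 29 + 21 = 81
σ = (0, 3, 2, 1): 24 + 7 + 10 + 23 = 64
σ = (1, 0, 2, 3): (-2) + (-7) + 10 + 4 = 5
σ = (1, 0, 3, 2): (-2) + (-7) + (-9) + 21 = 3
σ = (1, 2, 0, 3): (-2) + 23 + (-4) + 4 = 21
σ = (1, 2, 3, 0): (-2) + 23 + (-9) + 27 = 39
σ = (1, 3, 0, 2): (-2) + 7 + (-4) + 21 = 22
σ = (1, 3, 2, 0): (-2) + 7 + 10 + 27 = 42
σ = (2, 0, 1, 3): (-2) + (-7) + 29 + 4 = 24
σ = (2, 0, 3, 1): (-2) + (-7) + (-9) + 23 = 5
σ = (2, 1, 0, 3): (-2) + 23 + (-4) + 4 = 21
σ = (2, 1, 3, 0): (-2) + 23 + (-9) + 27 = 39
σ = (2, 3, 0, 1): (-2) + 7 + (-4) + 23 = 24
σ = (2, 3, 1, 0): (-2) + 7 + 29 + 27 = 61
σ = (3, 0, 1, 2): (-3) + (-7) + 29 + 21 = 40
σ = (3, 0, 2, 1): (-3) + (-7) + 10 + 23 = 23
σ = (3, 1, 0, 2): (-3) + 23 + (-4) + 21 = 37
σ = (3, 1, 2, 0): (-3) + 23 + 10 + 27 = 57
σ = (3, 2, 0, 1): (-3) + 23 + (-4) + 23 = 39
σ = (3, 2, 1, 0): (-3) + 23 + 29 + 27 = 76
Optimal value attained by: σ = (0, 3, 1, 2).
Answer: det⊕(C) = 81; verdict: NONSINGULAR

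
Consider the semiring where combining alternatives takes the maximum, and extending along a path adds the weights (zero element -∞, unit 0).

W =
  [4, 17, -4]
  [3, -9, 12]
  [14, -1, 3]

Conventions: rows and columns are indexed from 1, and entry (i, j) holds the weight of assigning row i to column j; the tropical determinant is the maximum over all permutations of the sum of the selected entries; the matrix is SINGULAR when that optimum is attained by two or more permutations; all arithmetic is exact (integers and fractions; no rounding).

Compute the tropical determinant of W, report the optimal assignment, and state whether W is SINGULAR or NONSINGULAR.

σ = (1, 2, 3): 4 + (-9) + 3 = -2
σ = (1, 3, 2): 4 + 12 + (-1) = 15
σ = (2, 1, 3): 17 + 3 + 3 = 23
σ = (2, 3, 1): 17 + 12 + 14 = 43
σ = (3, 1, 2): (-4) + 3 + (-1) = -2
σ = (3, 2, 1): (-4) + (-9) + 14 = 1
Optimal value attained by: σ = (2, 3, 1).
Answer: det⊕(W) = 43; verdict: NONSINGULAR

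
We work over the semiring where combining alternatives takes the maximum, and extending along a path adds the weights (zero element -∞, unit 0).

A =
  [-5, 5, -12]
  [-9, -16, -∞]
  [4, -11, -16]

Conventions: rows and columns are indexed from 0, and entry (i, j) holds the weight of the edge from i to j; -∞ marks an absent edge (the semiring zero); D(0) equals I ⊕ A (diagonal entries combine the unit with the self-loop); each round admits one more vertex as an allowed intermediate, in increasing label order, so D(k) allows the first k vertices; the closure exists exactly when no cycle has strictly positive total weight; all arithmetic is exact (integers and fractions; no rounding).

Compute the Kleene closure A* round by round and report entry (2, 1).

D(0):
  [0, 5, -12]
  [-9, 0, -∞]
  [4, -11, 0]
D(1):
  [0, 5, -12]
  [-9, 0, -21]
  [4, 9, 0]
D(2):
  [0, 5, -12]
  [-9, 0, -21]
  [4, 9, 0]
D(3):
  [0, 5, -12]
  [-9, 0, -21]
  [4, 9, 0]
Answer: A*[2][1] = 9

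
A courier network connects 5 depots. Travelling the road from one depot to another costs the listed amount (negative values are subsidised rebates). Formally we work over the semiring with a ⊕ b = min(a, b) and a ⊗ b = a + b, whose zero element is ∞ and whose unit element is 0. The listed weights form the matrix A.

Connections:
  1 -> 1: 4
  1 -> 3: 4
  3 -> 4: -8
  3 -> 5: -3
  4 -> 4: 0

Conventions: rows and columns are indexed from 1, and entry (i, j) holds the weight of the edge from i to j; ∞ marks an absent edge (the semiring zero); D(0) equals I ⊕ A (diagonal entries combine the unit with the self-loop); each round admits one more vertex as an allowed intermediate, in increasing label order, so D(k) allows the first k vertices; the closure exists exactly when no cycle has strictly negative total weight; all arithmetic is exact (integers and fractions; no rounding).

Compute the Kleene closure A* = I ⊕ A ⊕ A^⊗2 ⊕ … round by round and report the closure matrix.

D(0):
  [0, ∞, 4, ∞, ∞]
  [∞, 0, ∞, ∞, ∞]
  [∞, ∞, 0, -8, -3]
  [∞, ∞, ∞, 0, ∞]
  [∞, ∞, ∞, ∞, 0]
D(1):
  [0, ∞, 4, ∞, ∞]
  [∞, 0, ∞, ∞, ∞]
  [∞, ∞, 0, -8, -3]
  [∞, ∞, ∞, 0, ∞]
  [∞, ∞, ∞, ∞, 0]
D(2):
  [0, ∞, 4, ∞, ∞]
  [∞, 0, ∞, ∞, ∞]
  [∞, ∞, 0, -8, -3]
  [∞, ∞, ∞, 0, ∞]
  [∞, ∞, ∞, ∞, 0]
D(3):
  [0, ∞, 4, -4, 1]
  [∞, 0, ∞, ∞, ∞]
  [∞, ∞, 0, -8, -3]
  [∞, ∞, ∞, 0, ∞]
  [∞, ∞, ∞, ∞, 0]
D(4):
  [0, ∞, 4, -4, 1]
  [∞, 0, ∞, ∞, ∞]
  [∞, ∞, 0, -8, -3]
  [∞, ∞, ∞, 0, ∞]
  [∞, ∞, ∞, ∞, 0]
D(5):
  [0, ∞, 4, -4, 1]
  [∞, 0, ∞, ∞, ∞]
  [∞, ∞, 0, -8, -3]
  [∞, ∞, ∞, 0, ∞]
  [∞, ∞, ∞, ∞, 0]
Answer: A* = [[0, ∞, 4, -4, 1], [∞, 0, ∞, ∞, ∞], [∞, ∞, 0, -8, -3], [∞, ∞, ∞, 0, ∞], [∞, ∞, ∞, ∞, 0]]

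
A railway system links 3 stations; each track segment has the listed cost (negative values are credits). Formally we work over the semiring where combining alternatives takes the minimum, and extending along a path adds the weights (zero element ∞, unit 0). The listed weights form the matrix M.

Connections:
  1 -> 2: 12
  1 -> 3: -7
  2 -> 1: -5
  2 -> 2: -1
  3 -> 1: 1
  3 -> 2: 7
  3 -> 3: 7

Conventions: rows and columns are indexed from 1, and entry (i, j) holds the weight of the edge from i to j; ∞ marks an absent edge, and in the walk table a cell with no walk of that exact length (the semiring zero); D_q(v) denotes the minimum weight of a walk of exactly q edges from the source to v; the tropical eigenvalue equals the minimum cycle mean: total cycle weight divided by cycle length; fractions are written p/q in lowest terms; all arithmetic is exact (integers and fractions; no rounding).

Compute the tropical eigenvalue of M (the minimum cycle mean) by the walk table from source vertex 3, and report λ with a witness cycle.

q=0: [∞, ∞, 0]
q=1: [1, 7, 7]
q=2: [2, 6, -6]
q=3: [-5, 1, -5]
Optimal cycle mean attained by: cycle 1->3->1, total (-7) + 1, length 2.
Answer: λ = -3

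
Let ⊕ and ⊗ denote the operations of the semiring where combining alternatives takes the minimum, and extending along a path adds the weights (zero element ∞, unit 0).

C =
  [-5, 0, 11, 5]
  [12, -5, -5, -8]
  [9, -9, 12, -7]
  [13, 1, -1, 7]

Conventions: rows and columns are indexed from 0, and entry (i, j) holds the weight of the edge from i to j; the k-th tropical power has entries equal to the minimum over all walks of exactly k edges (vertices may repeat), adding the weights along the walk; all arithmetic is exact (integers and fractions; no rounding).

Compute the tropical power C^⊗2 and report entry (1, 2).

C^⊗2:
  [-10, -5, -5, -8]
  [4, -14, -10, -13]
  [3, -14, -14, -17]
  [8, -10, -4, -8]
Key observation: the optimum is the walk 1->1->2, with weight (-5) + (-5) = -10.
Optimal value attained by: walk 1->1->2.
Answer: (C^⊗2)[1][2] = -10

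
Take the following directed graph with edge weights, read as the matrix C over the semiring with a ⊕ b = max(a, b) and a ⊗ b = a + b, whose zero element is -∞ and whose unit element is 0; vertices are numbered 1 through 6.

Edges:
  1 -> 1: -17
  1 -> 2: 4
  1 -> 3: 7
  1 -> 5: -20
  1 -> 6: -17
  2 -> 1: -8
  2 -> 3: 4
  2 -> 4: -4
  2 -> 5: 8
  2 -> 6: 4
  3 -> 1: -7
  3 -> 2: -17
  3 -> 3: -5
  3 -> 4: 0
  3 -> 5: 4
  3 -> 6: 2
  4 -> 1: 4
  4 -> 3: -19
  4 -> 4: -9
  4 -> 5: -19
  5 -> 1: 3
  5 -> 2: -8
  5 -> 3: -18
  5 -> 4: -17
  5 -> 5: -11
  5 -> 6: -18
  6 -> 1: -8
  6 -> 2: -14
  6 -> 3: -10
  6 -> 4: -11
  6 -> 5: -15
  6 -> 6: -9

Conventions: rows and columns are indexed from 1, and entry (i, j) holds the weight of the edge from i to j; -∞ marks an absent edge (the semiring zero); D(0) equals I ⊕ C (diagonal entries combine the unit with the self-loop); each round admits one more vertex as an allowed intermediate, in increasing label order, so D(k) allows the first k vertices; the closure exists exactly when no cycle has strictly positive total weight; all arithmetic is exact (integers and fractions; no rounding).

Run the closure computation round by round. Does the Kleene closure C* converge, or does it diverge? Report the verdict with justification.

D(0):
  [0, 4, 7, -∞, -20, -17]
  [-8, 0, 4, -4, 8, 4]
  [-7, -17, 0, 0, 4, 2]
  [4, -∞, -19, 0, -19, -∞]
  [3, -8, -18, -17, 0, -18]
  [-8, -14, -10, -11, -15, 0]
D(1):
  [0, 4, 7, -∞, -20, -17]
  [-8, 0, 4, -4, 8, 4]
  [-7, -3, 0, 0, 4, 2]
  [4, 8, 11, 0, -16, -13]
  [3, 7, 10, -17, 0, -14]
  [-8, -4, -1, -11, -15, 0]
Detection: at round 2, diagonal entry (3, 3) turns strictly positive.
Key observation: the cycle 3->1->2->3 has total weight (-7) + 4 + 4, which is strictly positive.
Answer: DIVERGES — positive cycle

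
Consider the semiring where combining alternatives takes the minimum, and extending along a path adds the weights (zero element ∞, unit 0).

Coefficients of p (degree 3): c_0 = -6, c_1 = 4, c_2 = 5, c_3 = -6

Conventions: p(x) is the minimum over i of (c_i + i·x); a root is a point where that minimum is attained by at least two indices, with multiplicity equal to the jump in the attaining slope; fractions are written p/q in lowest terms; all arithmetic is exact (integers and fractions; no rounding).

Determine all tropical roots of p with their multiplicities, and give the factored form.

hull edge (i=0, c=-6) to (i=3, c=-6): slope 0, span 3
Factored form: p(x) = -6 ⊗ (x ⊕ 0) ⊗ (x ⊕ 0) ⊗ (x ⊕ 0)
Answer: roots = 0 (mult 3)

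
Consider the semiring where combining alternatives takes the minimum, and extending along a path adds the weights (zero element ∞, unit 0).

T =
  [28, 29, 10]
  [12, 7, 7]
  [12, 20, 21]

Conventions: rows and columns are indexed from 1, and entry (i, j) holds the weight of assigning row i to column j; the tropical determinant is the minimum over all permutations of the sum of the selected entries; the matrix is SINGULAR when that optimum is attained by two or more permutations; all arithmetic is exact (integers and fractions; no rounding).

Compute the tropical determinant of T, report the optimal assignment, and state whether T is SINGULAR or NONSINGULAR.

σ = (1, 2, 3): 28 + 7 + 21 = 56
σ = (1, 3, 2): 28 + 7 + 20 = 55
σ = (2, 1, 3): 29 + 12 + 21 = 62
σ = (2, 3, 1): 29 + 7 + 12 = 48
σ = (3, 1, 2): 10 + 12 + 20 = 42
σ = (3, 2, 1): 10 + 7 + 12 = 29
Optimal value attained by: σ = (3, 2, 1).
Answer: det⊕(T) = 29; verdict: NONSINGULAR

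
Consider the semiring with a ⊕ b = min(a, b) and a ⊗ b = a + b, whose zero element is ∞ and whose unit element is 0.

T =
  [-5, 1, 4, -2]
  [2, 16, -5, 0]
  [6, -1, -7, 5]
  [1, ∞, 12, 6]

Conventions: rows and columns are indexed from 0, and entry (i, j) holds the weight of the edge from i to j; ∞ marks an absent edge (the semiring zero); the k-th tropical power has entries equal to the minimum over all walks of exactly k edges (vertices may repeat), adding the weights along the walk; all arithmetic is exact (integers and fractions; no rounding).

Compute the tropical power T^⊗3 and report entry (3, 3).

T^⊗2:
  [-10, -4, -4, -7]
  [-3, -6, -12, 0]
  [-1, -8, -14, -2]
  [-4, 2, 5, -1]
T^⊗3:
  [-15, -9, -11, -12]
  [-8, -13, -19, -7]
  [-8, -15, -21, -9]
  [-9, -3, -3, -6]
Key observation: the optimum is the walk 3->0->0->3, with weight 1 + (-5) + (-2) = -6.
Optimal value attained by: walk 3->0->0->3.
Answer: (T^⊗3)[3][3] = -6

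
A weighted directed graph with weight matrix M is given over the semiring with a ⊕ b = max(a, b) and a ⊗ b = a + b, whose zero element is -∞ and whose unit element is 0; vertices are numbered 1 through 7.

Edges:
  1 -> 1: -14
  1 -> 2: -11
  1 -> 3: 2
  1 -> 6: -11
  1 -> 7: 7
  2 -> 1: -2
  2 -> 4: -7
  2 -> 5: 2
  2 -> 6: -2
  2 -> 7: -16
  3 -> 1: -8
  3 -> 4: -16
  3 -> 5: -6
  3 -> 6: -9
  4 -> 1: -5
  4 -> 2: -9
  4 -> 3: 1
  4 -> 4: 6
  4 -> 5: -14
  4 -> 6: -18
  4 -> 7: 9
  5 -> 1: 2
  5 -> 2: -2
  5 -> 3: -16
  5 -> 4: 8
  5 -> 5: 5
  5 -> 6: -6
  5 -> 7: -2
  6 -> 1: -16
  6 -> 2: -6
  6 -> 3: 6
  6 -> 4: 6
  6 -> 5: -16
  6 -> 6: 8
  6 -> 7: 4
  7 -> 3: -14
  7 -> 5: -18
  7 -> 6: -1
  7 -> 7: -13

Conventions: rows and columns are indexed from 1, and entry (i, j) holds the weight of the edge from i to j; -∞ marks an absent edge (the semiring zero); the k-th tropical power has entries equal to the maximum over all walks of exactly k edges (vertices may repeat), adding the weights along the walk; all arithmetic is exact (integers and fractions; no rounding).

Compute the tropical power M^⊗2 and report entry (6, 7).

M^⊗2:
  [-6, -17, -5, -5, -4, 6, -6]
  [4, 0, 4, 10, 7, 6, 5]
  [-4, -8, -3, 2, -1, -1, -1]
  [1, -3, 7, 12, -5, 8, 15]
  [7, 3, 9, 14, 10, 2, 17]
  [1, 2, 14, 14, 0, 16, 15]
  [-16, -7, 5, 5, -13, 7, 3]
Key observation: the optimum is the walk 6->4->7, with weight 6 + 9 = 15.
Optimal value attained by: walk 6->4->7.
Answer: (M^⊗2)[6][7] = 15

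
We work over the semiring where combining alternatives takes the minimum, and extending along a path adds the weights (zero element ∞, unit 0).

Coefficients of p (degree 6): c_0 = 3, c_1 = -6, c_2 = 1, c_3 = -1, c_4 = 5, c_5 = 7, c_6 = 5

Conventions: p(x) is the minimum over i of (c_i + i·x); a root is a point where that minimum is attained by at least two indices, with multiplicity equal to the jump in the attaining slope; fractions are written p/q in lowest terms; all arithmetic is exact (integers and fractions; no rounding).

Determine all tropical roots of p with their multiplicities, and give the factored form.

hull edge (i=0, c=3) to (i=1, c=-6): slope -9, span 1
hull edge (i=1, c=-6) to (i=6, c=5): slope 11/5, span 5
Factored form: p(x) = 5 ⊗ (x ⊕ (-11/5)) ⊗ (x ⊕ (-11/5)) ⊗ (x ⊕ (-11/5)) ⊗ (x ⊕ (-11/5)) ⊗ (x ⊕ (-11/5)) ⊗ (x ⊕ 9)
Answer: roots = -11/5 (mult 5), 9 (mult 1)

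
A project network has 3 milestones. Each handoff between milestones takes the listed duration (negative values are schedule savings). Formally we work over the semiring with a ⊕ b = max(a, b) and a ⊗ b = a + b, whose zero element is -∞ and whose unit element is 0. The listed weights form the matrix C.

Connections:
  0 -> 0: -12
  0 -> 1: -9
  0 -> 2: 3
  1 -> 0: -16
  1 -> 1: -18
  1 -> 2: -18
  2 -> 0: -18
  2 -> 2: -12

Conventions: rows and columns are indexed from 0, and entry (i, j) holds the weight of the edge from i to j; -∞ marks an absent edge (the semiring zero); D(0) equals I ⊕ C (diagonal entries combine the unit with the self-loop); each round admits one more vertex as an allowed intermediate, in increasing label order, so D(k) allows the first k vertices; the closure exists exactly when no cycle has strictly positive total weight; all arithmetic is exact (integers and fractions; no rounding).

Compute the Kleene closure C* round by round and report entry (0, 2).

D(0):
  [0, -9, 3]
  [-16, 0, -18]
  [-18, -∞, 0]
D(1):
  [0, -9, 3]
  [-16, 0, -13]
  [-18, -27, 0]
D(2):
  [0, -9, 3]
  [-16, 0, -13]
  [-18, -27, 0]
D(3):
  [0, -9, 3]
  [-16, 0, -13]
  [-18, -27, 0]
Answer: C*[0][2] = 3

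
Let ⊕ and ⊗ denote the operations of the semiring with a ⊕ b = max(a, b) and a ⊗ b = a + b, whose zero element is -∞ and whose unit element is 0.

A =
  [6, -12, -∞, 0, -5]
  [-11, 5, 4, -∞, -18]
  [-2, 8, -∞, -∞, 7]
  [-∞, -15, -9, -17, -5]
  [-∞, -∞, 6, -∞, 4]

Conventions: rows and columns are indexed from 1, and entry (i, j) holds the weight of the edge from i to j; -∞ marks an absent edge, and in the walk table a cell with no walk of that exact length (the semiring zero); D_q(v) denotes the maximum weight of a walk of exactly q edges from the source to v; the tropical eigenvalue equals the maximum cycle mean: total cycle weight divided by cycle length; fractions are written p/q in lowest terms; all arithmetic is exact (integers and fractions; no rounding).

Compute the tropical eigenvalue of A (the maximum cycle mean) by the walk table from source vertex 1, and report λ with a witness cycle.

q=0: [0, -∞, -∞, -∞, -∞]
q=1: [6, -12, -∞, 0, -5]
q=2: [12, -6, 1, 6, 1]
q=3: [18, 9, 7, 12, 8]
q=4: [24, 15, 14, 18, 14]
q=5: [30, 22, 20, 24, 21]
Optimal cycle mean attained by: cycle 3->5->3, total 7 + 6, length 2.
Answer: λ = 13/2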